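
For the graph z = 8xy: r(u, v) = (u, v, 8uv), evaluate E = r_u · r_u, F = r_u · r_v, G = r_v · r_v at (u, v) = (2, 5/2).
E = 401;  F = 320;  G = 257

Partials: r_u = (1, 0, 8*v), r_v = (0, 1, 8*u). As functions of (u, v):
  E = r_u · r_u = 64*v^2 + 1,
  F = r_u · r_v = 64*u*v,
  G = r_v · r_v = 64*u^2 + 1.
Evaluating at (u, v) = (2, 5/2): E = 401, F = 320, G = 257.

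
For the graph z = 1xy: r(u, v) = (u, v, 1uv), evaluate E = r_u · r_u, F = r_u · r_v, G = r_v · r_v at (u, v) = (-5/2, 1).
E = 2;  F = -5/2;  G = 29/4

Partials: r_u = (1, 0, v), r_v = (0, 1, u). As functions of (u, v):
  E = r_u · r_u = v^2 + 1,
  F = r_u · r_v = u*v,
  G = r_v · r_v = u^2 + 1.
Evaluating at (u, v) = (-5/2, 1): E = 2, F = -5/2, G = 29/4.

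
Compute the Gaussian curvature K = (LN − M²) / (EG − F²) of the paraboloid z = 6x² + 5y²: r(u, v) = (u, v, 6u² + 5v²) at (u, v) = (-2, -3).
K = 120/2181529

Coefficients of the first fundamental form: E = 144*u^2 + 1, F = 120*u*v, G = 100*v^2 + 1.
Coefficients of the second fundamental form: L = 12/sqrt(144*u^2 + 100*v^2 + 1), M = 0, N = 10/sqrt(144*u^2 + 100*v^2 + 1).
Assemble K = (LN − M²)/(EG − F²) = 120/(20736*u^4 + 28800*u^2*v^2 + 288*u^2 + 10000*v^4 + 200*v^2 + 1). At (u, v) = (-2, -3): K = 120/2181529.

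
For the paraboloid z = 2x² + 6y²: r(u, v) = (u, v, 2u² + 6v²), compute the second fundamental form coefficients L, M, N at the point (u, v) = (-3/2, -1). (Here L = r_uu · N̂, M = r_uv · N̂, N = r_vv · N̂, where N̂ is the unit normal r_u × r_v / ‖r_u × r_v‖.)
L = 4*sqrt(181)/181;  M = 0;  N = 12*sqrt(181)/181

Compute the unit normal N̂(u, v) = (-4*u/sqrt(16*u^2 + 144*v^2 + 1), -12*v/sqrt(16*u^2 + 144*v^2 + 1), 1/sqrt(16*u^2 + 144*v^2 + 1)), and the second partials r_uu, r_uv, r_vv. Take dot products:
  L(u, v) = r_uu · N̂ = 4/sqrt(16*u^2 + 144*v^2 + 1),
  M(u, v) = r_uv · N̂ = 0,
  N(u, v) = r_vv · N̂ = 12/sqrt(16*u^2 + 144*v^2 + 1).
Evaluating at (u, v) = (-3/2, -1):
  L = 4*sqrt(181)/181, M = 0, N = 12*sqrt(181)/181.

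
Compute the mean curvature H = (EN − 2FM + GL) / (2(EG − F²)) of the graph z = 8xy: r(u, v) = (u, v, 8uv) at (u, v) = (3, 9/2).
H = -6912*sqrt(1873)/3508129

With E = 64*v^2 + 1, F = 64*u*v, G = 64*u^2 + 1, L = 0, M = 8/sqrt(64*u^2 + 64*v^2 + 1), N = 0, assemble
  H = (EN − 2FM + GL) / (2(EG − F²)) = -512*u*v/(64*u^2 + 64*v^2 + 1)^(3/2).
At (u, v) = (3, 9/2): H = -6912*sqrt(1873)/3508129.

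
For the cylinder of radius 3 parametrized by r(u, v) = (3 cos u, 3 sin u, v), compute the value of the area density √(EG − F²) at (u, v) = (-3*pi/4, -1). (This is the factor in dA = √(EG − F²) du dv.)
√(EG − F²)|_{(-3*pi/4, -1)} = 3

E = 9, F = 0, G = 1, so EG − F² = 9. Taking the positive square root: √(EG − F²) = 3. At (u, v) = (-3*pi/4, -1): 3.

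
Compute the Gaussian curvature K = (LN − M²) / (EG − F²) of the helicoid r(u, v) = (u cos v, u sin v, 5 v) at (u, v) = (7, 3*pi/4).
K = -25/5476

Coefficients of the first fundamental form: E = 1, F = 0, G = u^2 + 25.
Coefficients of the second fundamental form: L = 0, M = -5/sqrt(u^2 + 25), N = 0.
Assemble K = (LN − M²)/(EG − F²) = -25/(u^2 + 25)^2. At (u, v) = (7, 3*pi/4): K = -25/5476.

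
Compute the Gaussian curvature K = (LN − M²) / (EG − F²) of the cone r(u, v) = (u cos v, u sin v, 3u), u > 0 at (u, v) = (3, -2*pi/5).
K = 0

Coefficients of the first fundamental form: E = 10, F = 0, G = u^2.
Coefficients of the second fundamental form: L = 0, M = 0, N = 3*sqrt(10)*u^2/(10*Abs(u)).
Assemble K = (LN − M²)/(EG − F²) = 0. At (u, v) = (3, -2*pi/5): K = 0.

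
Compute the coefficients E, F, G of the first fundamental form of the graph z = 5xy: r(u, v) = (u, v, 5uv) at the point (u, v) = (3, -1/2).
E = 29/4;  F = -75/2;  G = 226

Partials: r_u = (1, 0, 5*v), r_v = (0, 1, 5*u). As functions of (u, v):
  E = r_u · r_u = 25*v^2 + 1,
  F = r_u · r_v = 25*u*v,
  G = r_v · r_v = 25*u^2 + 1.
Evaluating at (u, v) = (3, -1/2): E = 29/4, F = -75/2, G = 226.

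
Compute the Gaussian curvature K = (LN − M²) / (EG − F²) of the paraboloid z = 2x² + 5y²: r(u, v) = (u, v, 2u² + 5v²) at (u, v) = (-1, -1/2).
K = 10/441

Coefficients of the first fundamental form: E = 16*u^2 + 1, F = 40*u*v, G = 100*v^2 + 1.
Coefficients of the second fundamental form: L = 4/sqrt(16*u^2 + 100*v^2 + 1), M = 0, N = 10/sqrt(16*u^2 + 100*v^2 + 1).
Assemble K = (LN − M²)/(EG − F²) = 40/(256*u^4 + 3200*u^2*v^2 + 32*u^2 + 10000*v^4 + 200*v^2 + 1). At (u, v) = (-1, -1/2): K = 10/441.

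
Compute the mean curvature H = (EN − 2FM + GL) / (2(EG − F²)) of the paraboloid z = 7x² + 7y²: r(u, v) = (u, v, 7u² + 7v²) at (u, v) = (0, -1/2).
H = 357*sqrt(2)/500

With E = 196*u^2 + 1, F = 196*u*v, G = 196*v^2 + 1, L = 14/sqrt(196*u^2 + 196*v^2 + 1), M = 0, N = 14/sqrt(196*u^2 + 196*v^2 + 1), assemble
  H = (EN − 2FM + GL) / (2(EG − F²)) = 14*(98*u^2 + 98*v^2 + 1)/(196*u^2 + 196*v^2 + 1)^(3/2).
At (u, v) = (0, -1/2): H = 357*sqrt(2)/500.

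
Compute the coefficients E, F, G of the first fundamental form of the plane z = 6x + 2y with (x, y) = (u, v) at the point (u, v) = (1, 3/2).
E = 37;  F = 12;  G = 5

Partials: r_u = (1, 0, 6), r_v = (0, 1, 2). As functions of (u, v):
  E = r_u · r_u = 37,
  F = r_u · r_v = 12,
  G = r_v · r_v = 5.
Evaluating at (u, v) = (1, 3/2): E = 37, F = 12, G = 5.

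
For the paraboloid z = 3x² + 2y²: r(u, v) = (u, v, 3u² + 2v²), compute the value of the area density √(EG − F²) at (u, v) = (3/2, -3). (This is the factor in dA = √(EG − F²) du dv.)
√(EG − F²)|_{(3/2, -3)} = sqrt(226)

E = 36*u^2 + 1, F = 24*u*v, G = 16*v^2 + 1, so EG − F² = 36*u^2 + 16*v^2 + 1. Taking the positive square root: √(EG − F²) = sqrt(36*u^2 + 16*v^2 + 1). At (u, v) = (3/2, -3): sqrt(226).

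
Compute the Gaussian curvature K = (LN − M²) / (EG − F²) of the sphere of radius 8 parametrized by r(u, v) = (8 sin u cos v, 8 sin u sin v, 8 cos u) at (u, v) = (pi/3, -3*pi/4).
K = 1/64

Coefficients of the first fundamental form: E = 64, F = 0, G = 64*sin(u)^2.
Coefficients of the second fundamental form: L = -8*sin(u)/Abs(sin(u)), M = 0, N = -8*sin(u)^3/Abs(sin(u)).
Assemble K = (LN − M²)/(EG − F²) = 1/64. At (u, v) = (pi/3, -3*pi/4): K = 1/64.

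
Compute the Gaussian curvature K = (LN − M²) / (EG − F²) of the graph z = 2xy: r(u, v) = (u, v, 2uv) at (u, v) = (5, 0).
K = -4/10201

Coefficients of the first fundamental form: E = 4*v^2 + 1, F = 4*u*v, G = 4*u^2 + 1.
Coefficients of the second fundamental form: L = 0, M = 2/sqrt(4*u^2 + 4*v^2 + 1), N = 0.
Assemble K = (LN − M²)/(EG − F²) = -4/(16*u^4 + 32*u^2*v^2 + 8*u^2 + 16*v^4 + 8*v^2 + 1). At (u, v) = (5, 0): K = -4/10201.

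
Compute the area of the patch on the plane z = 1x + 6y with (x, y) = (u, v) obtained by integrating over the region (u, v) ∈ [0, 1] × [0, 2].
Area = 2*sqrt(38)

Area = ∫∫ √(EG − F²) du dv with √(EG − F²) = sqrt(38). Integrating over [0, 1] × [0, 2] gives 2*sqrt(38).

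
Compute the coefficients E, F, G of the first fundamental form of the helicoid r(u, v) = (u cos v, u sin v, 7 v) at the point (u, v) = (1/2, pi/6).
E = 1;  F = 0;  G = 197/4

Partials: r_u = (cos(v), sin(v), 0), r_v = (-u*sin(v), u*cos(v), 7). As functions of (u, v):
  E = r_u · r_u = 1,
  F = r_u · r_v = 0,
  G = r_v · r_v = u^2 + 49.
Evaluating at (u, v) = (1/2, pi/6): E = 1, F = 0, G = 197/4.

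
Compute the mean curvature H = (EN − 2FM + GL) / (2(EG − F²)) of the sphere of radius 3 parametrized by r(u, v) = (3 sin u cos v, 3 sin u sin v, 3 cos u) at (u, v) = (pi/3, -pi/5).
H = -1/3

With E = 9, F = 0, G = 9*sin(u)^2, L = -3*sin(u)/Abs(sin(u)), M = 0, N = -3*sin(u)^3/Abs(sin(u)), assemble
  H = (EN − 2FM + GL) / (2(EG − F²)) = -sin(u)/(3*Abs(sin(u))).
At (u, v) = (pi/3, -pi/5): H = -1/3.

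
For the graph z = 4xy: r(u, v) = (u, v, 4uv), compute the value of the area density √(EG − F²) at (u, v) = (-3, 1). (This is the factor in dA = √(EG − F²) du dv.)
√(EG − F²)|_{(-3, 1)} = sqrt(161)

E = 16*v^2 + 1, F = 16*u*v, G = 16*u^2 + 1, so EG − F² = 16*u^2 + 16*v^2 + 1. Taking the positive square root: √(EG − F²) = sqrt(16*u^2 + 16*v^2 + 1). At (u, v) = (-3, 1): sqrt(161).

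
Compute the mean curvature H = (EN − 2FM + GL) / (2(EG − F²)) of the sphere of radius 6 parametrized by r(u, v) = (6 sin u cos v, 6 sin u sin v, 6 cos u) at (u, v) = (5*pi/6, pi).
H = -1/6

With E = 36, F = 0, G = 36*sin(u)^2, L = -6*sin(u)/Abs(sin(u)), M = 0, N = -6*sin(u)^3/Abs(sin(u)), assemble
  H = (EN − 2FM + GL) / (2(EG − F²)) = -sin(u)/(6*Abs(sin(u))).
At (u, v) = (5*pi/6, pi): H = -1/6.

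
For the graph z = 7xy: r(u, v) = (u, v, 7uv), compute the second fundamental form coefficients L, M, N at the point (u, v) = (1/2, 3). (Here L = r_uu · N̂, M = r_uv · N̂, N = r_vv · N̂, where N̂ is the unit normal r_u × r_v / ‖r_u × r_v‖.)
L = 0;  M = 14*sqrt(1817)/1817;  N = 0

Compute the unit normal N̂(u, v) = (-7*v/sqrt(49*u^2 + 49*v^2 + 1), -7*u/sqrt(49*u^2 + 49*v^2 + 1), 1/sqrt(49*u^2 + 49*v^2 + 1)), and the second partials r_uu, r_uv, r_vv. Take dot products:
  L(u, v) = r_uu · N̂ = 0,
  M(u, v) = r_uv · N̂ = 7/sqrt(49*u^2 + 49*v^2 + 1),
  N(u, v) = r_vv · N̂ = 0.
Evaluating at (u, v) = (1/2, 3):
  L = 0, M = 14*sqrt(1817)/1817, N = 0.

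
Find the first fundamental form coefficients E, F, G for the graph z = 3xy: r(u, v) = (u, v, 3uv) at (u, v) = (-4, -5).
E = 226;  F = 180;  G = 145

Partials: r_u = (1, 0, 3*v), r_v = (0, 1, 3*u). As functions of (u, v):
  E = r_u · r_u = 9*v^2 + 1,
  F = r_u · r_v = 9*u*v,
  G = r_v · r_v = 9*u^2 + 1.
Evaluating at (u, v) = (-4, -5): E = 226, F = 180, G = 145.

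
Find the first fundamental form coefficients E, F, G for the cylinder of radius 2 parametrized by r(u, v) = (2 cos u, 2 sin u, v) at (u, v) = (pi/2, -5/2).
E = 4;  F = 0;  G = 1

Partials: r_u = (-2*sin(u), 2*cos(u), 0), r_v = (0, 0, 1). As functions of (u, v):
  E = r_u · r_u = 4,
  F = r_u · r_v = 0,
  G = r_v · r_v = 1.
Evaluating at (u, v) = (pi/2, -5/2): E = 4, F = 0, G = 1.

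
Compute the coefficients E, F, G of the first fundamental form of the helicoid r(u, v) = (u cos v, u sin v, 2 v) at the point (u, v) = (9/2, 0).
E = 1;  F = 0;  G = 97/4

Partials: r_u = (cos(v), sin(v), 0), r_v = (-u*sin(v), u*cos(v), 2). As functions of (u, v):
  E = r_u · r_u = 1,
  F = r_u · r_v = 0,
  G = r_v · r_v = u^2 + 4.
Evaluating at (u, v) = (9/2, 0): E = 1, F = 0, G = 97/4.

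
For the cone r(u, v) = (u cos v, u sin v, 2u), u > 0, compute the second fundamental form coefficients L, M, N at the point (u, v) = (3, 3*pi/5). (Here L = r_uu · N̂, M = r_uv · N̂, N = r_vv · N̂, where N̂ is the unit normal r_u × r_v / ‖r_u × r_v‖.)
L = 0;  M = 0;  N = 6*sqrt(5)/5

Compute the unit normal N̂(u, v) = (-2*sqrt(5)*u*cos(v)/(5*Abs(u)), -2*sqrt(5)*u*sin(v)/(5*Abs(u)), sqrt(5)*u/(5*Abs(u))), and the second partials r_uu, r_uv, r_vv. Take dot products:
  L(u, v) = r_uu · N̂ = 0,
  M(u, v) = r_uv · N̂ = 0,
  N(u, v) = r_vv · N̂ = 2*sqrt(5)*u^2/(5*Abs(u)).
Evaluating at (u, v) = (3, 3*pi/5):
  L = 0, M = 0, N = 6*sqrt(5)/5.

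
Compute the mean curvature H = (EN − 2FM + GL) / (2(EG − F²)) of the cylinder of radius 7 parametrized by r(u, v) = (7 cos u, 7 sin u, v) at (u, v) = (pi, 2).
H = -1/14

With E = 49, F = 0, G = 1, L = -7, M = 0, N = 0, assemble
  H = (EN − 2FM + GL) / (2(EG − F²)) = -1/14.
At (u, v) = (pi, 2): H = -1/14.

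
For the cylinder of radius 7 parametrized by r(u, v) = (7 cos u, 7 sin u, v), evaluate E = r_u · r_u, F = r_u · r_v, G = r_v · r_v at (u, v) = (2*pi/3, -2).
E = 49;  F = 0;  G = 1

Partials: r_u = (-7*sin(u), 7*cos(u), 0), r_v = (0, 0, 1). As functions of (u, v):
  E = r_u · r_u = 49,
  F = r_u · r_v = 0,
  G = r_v · r_v = 1.
Evaluating at (u, v) = (2*pi/3, -2): E = 49, F = 0, G = 1.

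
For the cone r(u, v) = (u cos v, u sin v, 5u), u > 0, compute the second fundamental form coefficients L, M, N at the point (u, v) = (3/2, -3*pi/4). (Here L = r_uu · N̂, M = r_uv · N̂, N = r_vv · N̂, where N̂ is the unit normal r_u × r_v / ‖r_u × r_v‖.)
L = 0;  M = 0;  N = 15*sqrt(26)/52

Compute the unit normal N̂(u, v) = (-5*sqrt(26)*u*cos(v)/(26*Abs(u)), -5*sqrt(26)*u*sin(v)/(26*Abs(u)), sqrt(26)*u/(26*Abs(u))), and the second partials r_uu, r_uv, r_vv. Take dot products:
  L(u, v) = r_uu · N̂ = 0,
  M(u, v) = r_uv · N̂ = 0,
  N(u, v) = r_vv · N̂ = 5*sqrt(26)*u^2/(26*Abs(u)).
Evaluating at (u, v) = (3/2, -3*pi/4):
  L = 0, M = 0, N = 15*sqrt(26)/52.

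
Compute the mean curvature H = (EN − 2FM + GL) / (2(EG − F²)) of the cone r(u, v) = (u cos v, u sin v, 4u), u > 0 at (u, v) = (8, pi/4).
H = sqrt(17)/68

With E = 17, F = 0, G = u^2, L = 0, M = 0, N = 4*sqrt(17)*u^2/(17*Abs(u)), assemble
  H = (EN − 2FM + GL) / (2(EG − F²)) = 2*sqrt(17)/(17*Abs(u)).
At (u, v) = (8, pi/4): H = sqrt(17)/68.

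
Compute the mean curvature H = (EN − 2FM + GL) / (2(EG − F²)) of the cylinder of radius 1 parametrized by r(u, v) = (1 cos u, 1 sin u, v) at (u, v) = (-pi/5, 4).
H = -1/2

With E = 1, F = 0, G = 1, L = -1, M = 0, N = 0, assemble
  H = (EN − 2FM + GL) / (2(EG − F²)) = -1/2.
At (u, v) = (-pi/5, 4): H = -1/2.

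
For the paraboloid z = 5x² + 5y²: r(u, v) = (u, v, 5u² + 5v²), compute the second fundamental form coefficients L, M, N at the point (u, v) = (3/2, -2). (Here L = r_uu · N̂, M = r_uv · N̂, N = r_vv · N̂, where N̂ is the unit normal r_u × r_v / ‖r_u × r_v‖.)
L = 5*sqrt(626)/313;  M = 0;  N = 5*sqrt(626)/313

Compute the unit normal N̂(u, v) = (-10*u/sqrt(100*u^2 + 100*v^2 + 1), -10*v/sqrt(100*u^2 + 100*v^2 + 1), 1/sqrt(100*u^2 + 100*v^2 + 1)), and the second partials r_uu, r_uv, r_vv. Take dot products:
  L(u, v) = r_uu · N̂ = 10/sqrt(100*u^2 + 100*v^2 + 1),
  M(u, v) = r_uv · N̂ = 0,
  N(u, v) = r_vv · N̂ = 10/sqrt(100*u^2 + 100*v^2 + 1).
Evaluating at (u, v) = (3/2, -2):
  L = 5*sqrt(626)/313, M = 0, N = 5*sqrt(626)/313.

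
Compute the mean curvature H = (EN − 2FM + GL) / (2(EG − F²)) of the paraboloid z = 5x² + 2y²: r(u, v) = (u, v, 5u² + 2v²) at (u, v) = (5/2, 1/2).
H = 1277*sqrt(70)/132300

With E = 100*u^2 + 1, F = 40*u*v, G = 16*v^2 + 1, L = 10/sqrt(100*u^2 + 16*v^2 + 1), M = 0, N = 4/sqrt(100*u^2 + 16*v^2 + 1), assemble
  H = (EN − 2FM + GL) / (2(EG − F²)) = (200*u^2 + 80*v^2 + 7)/(100*u^2 + 16*v^2 + 1)^(3/2).
At (u, v) = (5/2, 1/2): H = 1277*sqrt(70)/132300.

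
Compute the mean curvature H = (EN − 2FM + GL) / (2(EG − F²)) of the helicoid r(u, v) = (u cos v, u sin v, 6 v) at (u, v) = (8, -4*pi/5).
H = 0

With E = 1, F = 0, G = u^2 + 36, L = 0, M = -6/sqrt(u^2 + 36), N = 0, assemble
  H = (EN − 2FM + GL) / (2(EG − F²)) = 0.
At (u, v) = (8, -4*pi/5): H = 0.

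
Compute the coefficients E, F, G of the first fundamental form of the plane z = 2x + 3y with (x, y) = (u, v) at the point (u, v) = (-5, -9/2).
E = 5;  F = 6;  G = 10

Partials: r_u = (1, 0, 2), r_v = (0, 1, 3). As functions of (u, v):
  E = r_u · r_u = 5,
  F = r_u · r_v = 6,
  G = r_v · r_v = 10.
Evaluating at (u, v) = (-5, -9/2): E = 5, F = 6, G = 10.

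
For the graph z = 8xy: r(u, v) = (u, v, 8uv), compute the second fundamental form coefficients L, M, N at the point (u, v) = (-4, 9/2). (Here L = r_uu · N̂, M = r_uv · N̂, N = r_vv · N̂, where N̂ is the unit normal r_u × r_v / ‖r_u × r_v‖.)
L = 0;  M = 8*sqrt(2321)/2321;  N = 0

Compute the unit normal N̂(u, v) = (-8*v/sqrt(64*u^2 + 64*v^2 + 1), -8*u/sqrt(64*u^2 + 64*v^2 + 1), 1/sqrt(64*u^2 + 64*v^2 + 1)), and the second partials r_uu, r_uv, r_vv. Take dot products:
  L(u, v) = r_uu · N̂ = 0,
  M(u, v) = r_uv · N̂ = 8/sqrt(64*u^2 + 64*v^2 + 1),
  N(u, v) = r_vv · N̂ = 0.
Evaluating at (u, v) = (-4, 9/2):
  L = 0, M = 8*sqrt(2321)/2321, N = 0.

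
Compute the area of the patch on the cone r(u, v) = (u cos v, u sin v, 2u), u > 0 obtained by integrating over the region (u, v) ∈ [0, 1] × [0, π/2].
Area = sqrt(5)*pi/4

Area = ∫∫ √(EG − F²) du dv with √(EG − F²) = sqrt(5)*Abs(u). Integrating over [0, 1] × [0, π/2] gives sqrt(5)*pi/4.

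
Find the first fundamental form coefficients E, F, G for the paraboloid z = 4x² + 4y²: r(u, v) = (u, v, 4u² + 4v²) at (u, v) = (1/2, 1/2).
E = 17;  F = 16;  G = 17

Partials: r_u = (1, 0, 8*u), r_v = (0, 1, 8*v). As functions of (u, v):
  E = r_u · r_u = 64*u^2 + 1,
  F = r_u · r_v = 64*u*v,
  G = r_v · r_v = 64*v^2 + 1.
Evaluating at (u, v) = (1/2, 1/2): E = 17, F = 16, G = 17.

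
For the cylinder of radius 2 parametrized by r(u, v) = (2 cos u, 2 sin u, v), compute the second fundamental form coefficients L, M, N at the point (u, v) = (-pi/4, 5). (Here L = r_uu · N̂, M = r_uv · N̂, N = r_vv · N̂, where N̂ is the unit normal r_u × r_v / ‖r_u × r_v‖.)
L = -2;  M = 0;  N = 0

Compute the unit normal N̂(u, v) = (cos(u), sin(u), 0), and the second partials r_uu, r_uv, r_vv. Take dot products:
  L(u, v) = r_uu · N̂ = -2,
  M(u, v) = r_uv · N̂ = 0,
  N(u, v) = r_vv · N̂ = 0.
Evaluating at (u, v) = (-pi/4, 5):
  L = -2, M = 0, N = 0.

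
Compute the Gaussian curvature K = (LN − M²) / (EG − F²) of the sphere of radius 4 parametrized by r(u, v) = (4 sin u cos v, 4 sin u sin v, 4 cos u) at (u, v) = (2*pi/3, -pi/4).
K = 1/16

Coefficients of the first fundamental form: E = 16, F = 0, G = 16*sin(u)^2.
Coefficients of the second fundamental form: L = -4*sin(u)/Abs(sin(u)), M = 0, N = -4*sin(u)^3/Abs(sin(u)).
Assemble K = (LN − M²)/(EG − F²) = 1/16. At (u, v) = (2*pi/3, -pi/4): K = 1/16.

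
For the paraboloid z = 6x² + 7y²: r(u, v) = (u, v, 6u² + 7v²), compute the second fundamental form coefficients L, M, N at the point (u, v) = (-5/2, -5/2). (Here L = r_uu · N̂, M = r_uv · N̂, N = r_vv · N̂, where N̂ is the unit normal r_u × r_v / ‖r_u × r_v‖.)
L = 6*sqrt(2126)/1063;  M = 0;  N = 7*sqrt(2126)/1063

Compute the unit normal N̂(u, v) = (-12*u/sqrt(144*u^2 + 196*v^2 + 1), -14*v/sqrt(144*u^2 + 196*v^2 + 1), 1/sqrt(144*u^2 + 196*v^2 + 1)), and the second partials r_uu, r_uv, r_vv. Take dot products:
  L(u, v) = r_uu · N̂ = 12/sqrt(144*u^2 + 196*v^2 + 1),
  M(u, v) = r_uv · N̂ = 0,
  N(u, v) = r_vv · N̂ = 14/sqrt(144*u^2 + 196*v^2 + 1).
Evaluating at (u, v) = (-5/2, -5/2):
  L = 6*sqrt(2126)/1063, M = 0, N = 7*sqrt(2126)/1063.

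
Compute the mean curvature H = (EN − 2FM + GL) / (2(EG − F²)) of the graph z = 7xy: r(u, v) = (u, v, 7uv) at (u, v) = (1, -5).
H = 343*sqrt(51)/65025

With E = 49*v^2 + 1, F = 49*u*v, G = 49*u^2 + 1, L = 0, M = 7/sqrt(49*u^2 + 49*v^2 + 1), N = 0, assemble
  H = (EN − 2FM + GL) / (2(EG − F²)) = -343*u*v/(49*u^2 + 49*v^2 + 1)^(3/2).
At (u, v) = (1, -5): H = 343*sqrt(51)/65025.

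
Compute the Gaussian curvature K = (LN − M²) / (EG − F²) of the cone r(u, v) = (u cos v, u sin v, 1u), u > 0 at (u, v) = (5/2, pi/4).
K = 0

Coefficients of the first fundamental form: E = 2, F = 0, G = u^2.
Coefficients of the second fundamental form: L = 0, M = 0, N = sqrt(2)*u^2/(2*Abs(u)).
Assemble K = (LN − M²)/(EG − F²) = 0. At (u, v) = (5/2, pi/4): K = 0.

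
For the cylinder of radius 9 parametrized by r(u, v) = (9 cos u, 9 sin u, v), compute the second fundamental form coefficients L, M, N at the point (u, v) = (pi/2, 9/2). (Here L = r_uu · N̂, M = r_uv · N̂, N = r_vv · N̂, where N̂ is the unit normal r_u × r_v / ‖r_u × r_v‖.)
L = -9;  M = 0;  N = 0

Compute the unit normal N̂(u, v) = (cos(u), sin(u), 0), and the second partials r_uu, r_uv, r_vv. Take dot products:
  L(u, v) = r_uu · N̂ = -9,
  M(u, v) = r_uv · N̂ = 0,
  N(u, v) = r_vv · N̂ = 0.
Evaluating at (u, v) = (pi/2, 9/2):
  L = -9, M = 0, N = 0.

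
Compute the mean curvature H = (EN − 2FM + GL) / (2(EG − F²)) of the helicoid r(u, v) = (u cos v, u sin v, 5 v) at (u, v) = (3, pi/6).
H = 0

With E = 1, F = 0, G = u^2 + 25, L = 0, M = -5/sqrt(u^2 + 25), N = 0, assemble
  H = (EN − 2FM + GL) / (2(EG − F²)) = 0.
At (u, v) = (3, pi/6): H = 0.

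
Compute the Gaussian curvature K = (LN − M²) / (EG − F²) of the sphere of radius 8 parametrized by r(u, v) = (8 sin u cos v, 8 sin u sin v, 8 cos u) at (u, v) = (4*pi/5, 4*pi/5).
K = 1/64

Coefficients of the first fundamental form: E = 64, F = 0, G = 64*sin(u)^2.
Coefficients of the second fundamental form: L = -8*sin(u)/Abs(sin(u)), M = 0, N = -8*sin(u)^3/Abs(sin(u)).
Assemble K = (LN − M²)/(EG − F²) = 1/64. At (u, v) = (4*pi/5, 4*pi/5): K = 1/64.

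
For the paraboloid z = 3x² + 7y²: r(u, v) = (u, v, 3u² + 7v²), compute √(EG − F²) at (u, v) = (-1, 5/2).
√(EG − F²)|_{(-1, 5/2)} = sqrt(1262)

E = 36*u^2 + 1, F = 84*u*v, G = 196*v^2 + 1; EG − F² = 36*u^2 + 196*v^2 + 1; √(EG − F²) = sqrt(36*u^2 + 196*v^2 + 1). At the given point: sqrt(1262).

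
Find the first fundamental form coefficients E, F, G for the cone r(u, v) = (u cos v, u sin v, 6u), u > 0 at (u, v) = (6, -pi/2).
E = 37;  F = 0;  G = 36

Partials: r_u = (cos(v), sin(v), 6), r_v = (-u*sin(v), u*cos(v), 0). As functions of (u, v):
  E = r_u · r_u = 37,
  F = r_u · r_v = 0,
  G = r_v · r_v = u^2.
Evaluating at (u, v) = (6, -pi/2): E = 37, F = 0, G = 36.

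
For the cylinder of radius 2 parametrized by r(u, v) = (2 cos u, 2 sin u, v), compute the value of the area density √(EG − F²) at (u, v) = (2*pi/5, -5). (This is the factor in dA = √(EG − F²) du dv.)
√(EG − F²)|_{(2*pi/5, -5)} = 2

E = 4, F = 0, G = 1, so EG − F² = 4. Taking the positive square root: √(EG − F²) = 2. At (u, v) = (2*pi/5, -5): 2.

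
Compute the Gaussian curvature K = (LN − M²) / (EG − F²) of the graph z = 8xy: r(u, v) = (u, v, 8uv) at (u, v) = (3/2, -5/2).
K = -64/297025

Coefficients of the first fundamental form: E = 64*v^2 + 1, F = 64*u*v, G = 64*u^2 + 1.
Coefficients of the second fundamental form: L = 0, M = 8/sqrt(64*u^2 + 64*v^2 + 1), N = 0.
Assemble K = (LN − M²)/(EG − F²) = -64/(4096*u^4 + 8192*u^2*v^2 + 128*u^2 + 4096*v^4 + 128*v^2 + 1). At (u, v) = (3/2, -5/2): K = -64/297025.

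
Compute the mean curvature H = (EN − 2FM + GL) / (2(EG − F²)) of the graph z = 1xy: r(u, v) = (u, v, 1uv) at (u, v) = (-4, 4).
H = 16*sqrt(33)/1089

With E = v^2 + 1, F = u*v, G = u^2 + 1, L = 0, M = 1/sqrt(u^2 + v^2 + 1), N = 0, assemble
  H = (EN − 2FM + GL) / (2(EG − F²)) = -u*v/(u^2 + v^2 + 1)^(3/2).
At (u, v) = (-4, 4): H = 16*sqrt(33)/1089.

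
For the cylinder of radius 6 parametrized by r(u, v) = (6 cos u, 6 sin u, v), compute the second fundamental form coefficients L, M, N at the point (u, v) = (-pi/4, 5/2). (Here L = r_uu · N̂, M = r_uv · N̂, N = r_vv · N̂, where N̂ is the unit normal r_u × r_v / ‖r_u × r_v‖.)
L = -6;  M = 0;  N = 0

Compute the unit normal N̂(u, v) = (cos(u), sin(u), 0), and the second partials r_uu, r_uv, r_vv. Take dot products:
  L(u, v) = r_uu · N̂ = -6,
  M(u, v) = r_uv · N̂ = 0,
  N(u, v) = r_vv · N̂ = 0.
Evaluating at (u, v) = (-pi/4, 5/2):
  L = -6, M = 0, N = 0.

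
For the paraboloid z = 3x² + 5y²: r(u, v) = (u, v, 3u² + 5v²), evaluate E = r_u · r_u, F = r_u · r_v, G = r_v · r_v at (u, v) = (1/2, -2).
E = 10;  F = -60;  G = 401

Partials: r_u = (1, 0, 6*u), r_v = (0, 1, 10*v). As functions of (u, v):
  E = r_u · r_u = 36*u^2 + 1,
  F = r_u · r_v = 60*u*v,
  G = r_v · r_v = 100*v^2 + 1.
Evaluating at (u, v) = (1/2, -2): E = 10, F = -60, G = 401.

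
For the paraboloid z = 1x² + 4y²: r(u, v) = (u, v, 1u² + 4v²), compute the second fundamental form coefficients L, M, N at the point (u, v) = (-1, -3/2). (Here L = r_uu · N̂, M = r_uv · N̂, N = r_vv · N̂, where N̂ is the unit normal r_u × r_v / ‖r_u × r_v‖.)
L = 2*sqrt(149)/149;  M = 0;  N = 8*sqrt(149)/149

Compute the unit normal N̂(u, v) = (-2*u/sqrt(4*u^2 + 64*v^2 + 1), -8*v/sqrt(4*u^2 + 64*v^2 + 1), 1/sqrt(4*u^2 + 64*v^2 + 1)), and the second partials r_uu, r_uv, r_vv. Take dot products:
  L(u, v) = r_uu · N̂ = 2/sqrt(4*u^2 + 64*v^2 + 1),
  M(u, v) = r_uv · N̂ = 0,
  N(u, v) = r_vv · N̂ = 8/sqrt(4*u^2 + 64*v^2 + 1).
Evaluating at (u, v) = (-1, -3/2):
  L = 2*sqrt(149)/149, M = 0, N = 8*sqrt(149)/149.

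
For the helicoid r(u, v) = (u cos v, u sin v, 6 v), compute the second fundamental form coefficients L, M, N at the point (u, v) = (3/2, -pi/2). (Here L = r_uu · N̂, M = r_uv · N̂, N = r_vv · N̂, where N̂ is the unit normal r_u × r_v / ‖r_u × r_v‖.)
L = 0;  M = -4*sqrt(17)/17;  N = 0

Compute the unit normal N̂(u, v) = (6*sin(v)/sqrt(u^2 + 36), -6*cos(v)/sqrt(u^2 + 36), u/sqrt(u^2 + 36)), and the second partials r_uu, r_uv, r_vv. Take dot products:
  L(u, v) = r_uu · N̂ = 0,
  M(u, v) = r_uv · N̂ = -6/sqrt(u^2 + 36),
  N(u, v) = r_vv · N̂ = 0.
Evaluating at (u, v) = (3/2, -pi/2):
  L = 0, M = -4*sqrt(17)/17, N = 0.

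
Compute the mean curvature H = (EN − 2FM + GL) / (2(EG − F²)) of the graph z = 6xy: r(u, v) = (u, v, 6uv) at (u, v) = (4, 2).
H = -1728*sqrt(721)/519841

With E = 36*v^2 + 1, F = 36*u*v, G = 36*u^2 + 1, L = 0, M = 6/sqrt(36*u^2 + 36*v^2 + 1), N = 0, assemble
  H = (EN − 2FM + GL) / (2(EG − F²)) = -216*u*v/(36*u^2 + 36*v^2 + 1)^(3/2).
At (u, v) = (4, 2): H = -1728*sqrt(721)/519841.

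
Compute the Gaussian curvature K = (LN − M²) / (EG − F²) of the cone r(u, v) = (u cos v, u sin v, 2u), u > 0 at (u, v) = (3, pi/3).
K = 0

Coefficients of the first fundamental form: E = 5, F = 0, G = u^2.
Coefficients of the second fundamental form: L = 0, M = 0, N = 2*sqrt(5)*u^2/(5*Abs(u)).
Assemble K = (LN − M²)/(EG − F²) = 0. At (u, v) = (3, pi/3): K = 0.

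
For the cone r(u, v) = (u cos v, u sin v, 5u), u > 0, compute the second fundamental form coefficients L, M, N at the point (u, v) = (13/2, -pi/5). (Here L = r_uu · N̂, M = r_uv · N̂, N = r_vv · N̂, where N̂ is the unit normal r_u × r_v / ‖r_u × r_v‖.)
L = 0;  M = 0;  N = 5*sqrt(26)/4

Compute the unit normal N̂(u, v) = (-5*sqrt(26)*u*cos(v)/(26*Abs(u)), -5*sqrt(26)*u*sin(v)/(26*Abs(u)), sqrt(26)*u/(26*Abs(u))), and the second partials r_uu, r_uv, r_vv. Take dot products:
  L(u, v) = r_uu · N̂ = 0,
  M(u, v) = r_uv · N̂ = 0,
  N(u, v) = r_vv · N̂ = 5*sqrt(26)*u^2/(26*Abs(u)).
Evaluating at (u, v) = (13/2, -pi/5):
  L = 0, M = 0, N = 5*sqrt(26)/4.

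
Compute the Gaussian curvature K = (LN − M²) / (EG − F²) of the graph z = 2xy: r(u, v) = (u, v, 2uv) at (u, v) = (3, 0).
K = -4/1369

Coefficients of the first fundamental form: E = 4*v^2 + 1, F = 4*u*v, G = 4*u^2 + 1.
Coefficients of the second fundamental form: L = 0, M = 2/sqrt(4*u^2 + 4*v^2 + 1), N = 0.
Assemble K = (LN − M²)/(EG − F²) = -4/(16*u^4 + 32*u^2*v^2 + 8*u^2 + 16*v^4 + 8*v^2 + 1). At (u, v) = (3, 0): K = -4/1369.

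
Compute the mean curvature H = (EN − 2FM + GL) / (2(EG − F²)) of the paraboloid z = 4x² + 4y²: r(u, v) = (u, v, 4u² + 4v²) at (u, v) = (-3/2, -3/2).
H = 1160/4913

With E = 64*u^2 + 1, F = 64*u*v, G = 64*v^2 + 1, L = 8/sqrt(64*u^2 + 64*v^2 + 1), M = 0, N = 8/sqrt(64*u^2 + 64*v^2 + 1), assemble
  H = (EN − 2FM + GL) / (2(EG − F²)) = 8*(32*u^2 + 32*v^2 + 1)/(64*u^2 + 64*v^2 + 1)^(3/2).
At (u, v) = (-3/2, -3/2): H = 1160/4913.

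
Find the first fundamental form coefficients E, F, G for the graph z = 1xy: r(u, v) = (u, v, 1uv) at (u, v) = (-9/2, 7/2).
E = 53/4;  F = -63/4;  G = 85/4

Partials: r_u = (1, 0, v), r_v = (0, 1, u). As functions of (u, v):
  E = r_u · r_u = v^2 + 1,
  F = r_u · r_v = u*v,
  G = r_v · r_v = u^2 + 1.
Evaluating at (u, v) = (-9/2, 7/2): E = 53/4, F = -63/4, G = 85/4.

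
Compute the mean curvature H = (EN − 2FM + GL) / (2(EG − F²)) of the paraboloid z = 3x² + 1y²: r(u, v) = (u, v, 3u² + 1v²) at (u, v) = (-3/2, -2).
H = 19*sqrt(2)/196

With E = 36*u^2 + 1, F = 12*u*v, G = 4*v^2 + 1, L = 6/sqrt(36*u^2 + 4*v^2 + 1), M = 0, N = 2/sqrt(36*u^2 + 4*v^2 + 1), assemble
  H = (EN − 2FM + GL) / (2(EG − F²)) = 4*(9*u^2 + 3*v^2 + 1)/(36*u^2 + 4*v^2 + 1)^(3/2).
At (u, v) = (-3/2, -2): H = 19*sqrt(2)/196.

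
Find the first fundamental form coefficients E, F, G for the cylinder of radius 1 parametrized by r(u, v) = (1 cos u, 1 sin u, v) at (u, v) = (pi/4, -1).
E = 1;  F = 0;  G = 1

Partials: r_u = (-sin(u), cos(u), 0), r_v = (0, 0, 1). As functions of (u, v):
  E = r_u · r_u = 1,
  F = r_u · r_v = 0,
  G = r_v · r_v = 1.
Evaluating at (u, v) = (pi/4, -1): E = 1, F = 0, G = 1.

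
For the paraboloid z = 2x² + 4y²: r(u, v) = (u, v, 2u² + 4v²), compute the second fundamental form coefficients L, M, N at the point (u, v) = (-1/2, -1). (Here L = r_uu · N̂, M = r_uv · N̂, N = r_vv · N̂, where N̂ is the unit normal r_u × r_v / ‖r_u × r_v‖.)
L = 4*sqrt(69)/69;  M = 0;  N = 8*sqrt(69)/69

Compute the unit normal N̂(u, v) = (-4*u/sqrt(16*u^2 + 64*v^2 + 1), -8*v/sqrt(16*u^2 + 64*v^2 + 1), 1/sqrt(16*u^2 + 64*v^2 + 1)), and the second partials r_uu, r_uv, r_vv. Take dot products:
  L(u, v) = r_uu · N̂ = 4/sqrt(16*u^2 + 64*v^2 + 1),
  M(u, v) = r_uv · N̂ = 0,
  N(u, v) = r_vv · N̂ = 8/sqrt(16*u^2 + 64*v^2 + 1).
Evaluating at (u, v) = (-1/2, -1):
  L = 4*sqrt(69)/69, M = 0, N = 8*sqrt(69)/69.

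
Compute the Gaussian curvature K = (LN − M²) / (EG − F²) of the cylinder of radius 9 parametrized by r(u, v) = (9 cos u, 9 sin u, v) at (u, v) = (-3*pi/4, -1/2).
K = 0

Coefficients of the first fundamental form: E = 81, F = 0, G = 1.
Coefficients of the second fundamental form: L = -9, M = 0, N = 0.
Assemble K = (LN − M²)/(EG − F²) = 0. At (u, v) = (-3*pi/4, -1/2): K = 0.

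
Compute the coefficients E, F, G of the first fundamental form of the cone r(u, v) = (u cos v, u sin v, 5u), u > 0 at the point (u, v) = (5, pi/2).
E = 26;  F = 0;  G = 25

Partials: r_u = (cos(v), sin(v), 5), r_v = (-u*sin(v), u*cos(v), 0). As functions of (u, v):
  E = r_u · r_u = 26,
  F = r_u · r_v = 0,
  G = r_v · r_v = u^2.
Evaluating at (u, v) = (5, pi/2): E = 26, F = 0, G = 25.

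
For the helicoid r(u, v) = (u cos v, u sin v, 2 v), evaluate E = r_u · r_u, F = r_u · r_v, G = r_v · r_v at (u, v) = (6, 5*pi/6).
E = 1;  F = 0;  G = 40

Partials: r_u = (cos(v), sin(v), 0), r_v = (-u*sin(v), u*cos(v), 2). As functions of (u, v):
  E = r_u · r_u = 1,
  F = r_u · r_v = 0,
  G = r_v · r_v = u^2 + 4.
Evaluating at (u, v) = (6, 5*pi/6): E = 1, F = 0, G = 40.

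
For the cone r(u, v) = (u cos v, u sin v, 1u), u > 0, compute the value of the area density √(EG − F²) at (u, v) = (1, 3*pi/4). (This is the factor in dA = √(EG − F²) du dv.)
√(EG − F²)|_{(1, 3*pi/4)} = sqrt(2)

E = 2, F = 0, G = u^2, so EG − F² = 2*u^2. Taking the positive square root: √(EG − F²) = sqrt(2)*Abs(u). At (u, v) = (1, 3*pi/4): sqrt(2).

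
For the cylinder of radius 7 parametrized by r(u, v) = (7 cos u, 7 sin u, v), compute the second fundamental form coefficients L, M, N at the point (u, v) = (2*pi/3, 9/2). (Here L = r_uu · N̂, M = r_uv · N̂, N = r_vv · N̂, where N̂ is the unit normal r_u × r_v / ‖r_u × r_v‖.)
L = -7;  M = 0;  N = 0

Compute the unit normal N̂(u, v) = (cos(u), sin(u), 0), and the second partials r_uu, r_uv, r_vv. Take dot products:
  L(u, v) = r_uu · N̂ = -7,
  M(u, v) = r_uv · N̂ = 0,
  N(u, v) = r_vv · N̂ = 0.
Evaluating at (u, v) = (2*pi/3, 9/2):
  L = -7, M = 0, N = 0.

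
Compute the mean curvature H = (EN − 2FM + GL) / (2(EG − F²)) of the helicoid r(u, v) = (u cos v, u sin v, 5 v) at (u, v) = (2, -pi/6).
H = 0

With E = 1, F = 0, G = u^2 + 25, L = 0, M = -5/sqrt(u^2 + 25), N = 0, assemble
  H = (EN − 2FM + GL) / (2(EG − F²)) = 0.
At (u, v) = (2, -pi/6): H = 0.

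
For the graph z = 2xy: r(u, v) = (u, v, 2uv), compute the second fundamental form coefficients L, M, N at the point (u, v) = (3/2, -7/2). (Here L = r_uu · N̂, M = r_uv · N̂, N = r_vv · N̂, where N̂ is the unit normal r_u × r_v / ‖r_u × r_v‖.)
L = 0;  M = 2*sqrt(59)/59;  N = 0

Compute the unit normal N̂(u, v) = (-2*v/sqrt(4*u^2 + 4*v^2 + 1), -2*u/sqrt(4*u^2 + 4*v^2 + 1), 1/sqrt(4*u^2 + 4*v^2 + 1)), and the second partials r_uu, r_uv, r_vv. Take dot products:
  L(u, v) = r_uu · N̂ = 0,
  M(u, v) = r_uv · N̂ = 2/sqrt(4*u^2 + 4*v^2 + 1),
  N(u, v) = r_vv · N̂ = 0.
Evaluating at (u, v) = (3/2, -7/2):
  L = 0, M = 2*sqrt(59)/59, N = 0.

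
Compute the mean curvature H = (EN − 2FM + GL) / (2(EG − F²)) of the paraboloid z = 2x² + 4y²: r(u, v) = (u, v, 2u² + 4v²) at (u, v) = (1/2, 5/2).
H = 274*sqrt(5)/6075

With E = 16*u^2 + 1, F = 32*u*v, G = 64*v^2 + 1, L = 4/sqrt(16*u^2 + 64*v^2 + 1), M = 0, N = 8/sqrt(16*u^2 + 64*v^2 + 1), assemble
  H = (EN − 2FM + GL) / (2(EG − F²)) = 2*(32*u^2 + 64*v^2 + 3)/(16*u^2 + 64*v^2 + 1)^(3/2).
At (u, v) = (1/2, 5/2): H = 274*sqrt(5)/6075.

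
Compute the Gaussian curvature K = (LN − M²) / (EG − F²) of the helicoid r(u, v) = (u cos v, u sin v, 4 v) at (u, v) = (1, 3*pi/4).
K = -16/289

Coefficients of the first fundamental form: E = 1, F = 0, G = u^2 + 16.
Coefficients of the second fundamental form: L = 0, M = -4/sqrt(u^2 + 16), N = 0.
Assemble K = (LN − M²)/(EG − F²) = -16/(u^2 + 16)^2. At (u, v) = (1, 3*pi/4): K = -16/289.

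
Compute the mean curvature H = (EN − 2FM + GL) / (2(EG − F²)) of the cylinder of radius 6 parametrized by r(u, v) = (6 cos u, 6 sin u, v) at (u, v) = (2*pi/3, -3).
H = -1/12

With E = 36, F = 0, G = 1, L = -6, M = 0, N = 0, assemble
  H = (EN − 2FM + GL) / (2(EG − F²)) = -1/12.
At (u, v) = (2*pi/3, -3): H = -1/12.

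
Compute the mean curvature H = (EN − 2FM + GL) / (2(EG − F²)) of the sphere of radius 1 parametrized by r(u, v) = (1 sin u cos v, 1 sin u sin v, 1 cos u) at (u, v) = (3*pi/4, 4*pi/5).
H = -1

With E = 1, F = 0, G = sin(u)^2, L = -sin(u)/Abs(sin(u)), M = 0, N = -sin(u)^3/Abs(sin(u)), assemble
  H = (EN − 2FM + GL) / (2(EG − F²)) = -sin(u)/Abs(sin(u)).
At (u, v) = (3*pi/4, 4*pi/5): H = -1.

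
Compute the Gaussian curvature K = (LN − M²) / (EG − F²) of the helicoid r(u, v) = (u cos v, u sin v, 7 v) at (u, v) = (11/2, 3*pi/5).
K = -784/100489

Coefficients of the first fundamental form: E = 1, F = 0, G = u^2 + 49.
Coefficients of the second fundamental form: L = 0, M = -7/sqrt(u^2 + 49), N = 0.
Assemble K = (LN − M²)/(EG − F²) = -49/(u^2 + 49)^2. At (u, v) = (11/2, 3*pi/5): K = -784/100489.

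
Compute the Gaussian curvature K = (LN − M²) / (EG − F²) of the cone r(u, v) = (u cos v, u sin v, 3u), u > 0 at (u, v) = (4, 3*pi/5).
K = 0

Coefficients of the first fundamental form: E = 10, F = 0, G = u^2.
Coefficients of the second fundamental form: L = 0, M = 0, N = 3*sqrt(10)*u^2/(10*Abs(u)).
Assemble K = (LN − M²)/(EG − F²) = 0. At (u, v) = (4, 3*pi/5): K = 0.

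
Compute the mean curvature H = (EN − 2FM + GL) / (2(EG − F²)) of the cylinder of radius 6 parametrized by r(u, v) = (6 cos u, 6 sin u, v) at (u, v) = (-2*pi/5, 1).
H = -1/12

With E = 36, F = 0, G = 1, L = -6, M = 0, N = 0, assemble
  H = (EN − 2FM + GL) / (2(EG − F²)) = -1/12.
At (u, v) = (-2*pi/5, 1): H = -1/12.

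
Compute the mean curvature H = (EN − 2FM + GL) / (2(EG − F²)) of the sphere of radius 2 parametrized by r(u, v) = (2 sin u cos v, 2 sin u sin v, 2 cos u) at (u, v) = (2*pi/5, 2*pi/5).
H = -1/2

With E = 4, F = 0, G = 4*sin(u)^2, L = -2*sin(u)/Abs(sin(u)), M = 0, N = -2*sin(u)^3/Abs(sin(u)), assemble
  H = (EN − 2FM + GL) / (2(EG − F²)) = -sin(u)/(2*Abs(sin(u))).
At (u, v) = (2*pi/5, 2*pi/5): H = -1/2.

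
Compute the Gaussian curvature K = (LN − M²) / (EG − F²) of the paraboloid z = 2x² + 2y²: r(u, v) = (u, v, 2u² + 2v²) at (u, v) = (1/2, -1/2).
K = 16/81

Coefficients of the first fundamental form: E = 16*u^2 + 1, F = 16*u*v, G = 16*v^2 + 1.
Coefficients of the second fundamental form: L = 4/sqrt(16*u^2 + 16*v^2 + 1), M = 0, N = 4/sqrt(16*u^2 + 16*v^2 + 1).
Assemble K = (LN − M²)/(EG − F²) = 16/(256*u^4 + 512*u^2*v^2 + 32*u^2 + 256*v^4 + 32*v^2 + 1). At (u, v) = (1/2, -1/2): K = 16/81.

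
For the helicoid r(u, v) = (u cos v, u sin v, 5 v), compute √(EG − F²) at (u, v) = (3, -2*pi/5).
√(EG − F²)|_{(3, -2*pi/5)} = sqrt(34)

E = 1, F = 0, G = u^2 + 25; EG − F² = u^2 + 25; √(EG − F²) = sqrt(u^2 + 25). At the given point: sqrt(34).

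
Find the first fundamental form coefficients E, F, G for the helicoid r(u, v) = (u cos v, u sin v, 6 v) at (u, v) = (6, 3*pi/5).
E = 1;  F = 0;  G = 72

Partials: r_u = (cos(v), sin(v), 0), r_v = (-u*sin(v), u*cos(v), 6). As functions of (u, v):
  E = r_u · r_u = 1,
  F = r_u · r_v = 0,
  G = r_v · r_v = u^2 + 36.
Evaluating at (u, v) = (6, 3*pi/5): E = 1, F = 0, G = 72.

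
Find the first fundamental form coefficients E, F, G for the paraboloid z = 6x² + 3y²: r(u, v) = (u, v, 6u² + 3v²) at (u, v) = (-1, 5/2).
E = 145;  F = -180;  G = 226

Partials: r_u = (1, 0, 12*u), r_v = (0, 1, 6*v). As functions of (u, v):
  E = r_u · r_u = 144*u^2 + 1,
  F = r_u · r_v = 72*u*v,
  G = r_v · r_v = 36*v^2 + 1.
Evaluating at (u, v) = (-1, 5/2): E = 145, F = -180, G = 226.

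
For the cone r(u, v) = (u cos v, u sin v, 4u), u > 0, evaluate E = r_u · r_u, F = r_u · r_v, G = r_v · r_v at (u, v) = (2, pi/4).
E = 17;  F = 0;  G = 4

Partials: r_u = (cos(v), sin(v), 4), r_v = (-u*sin(v), u*cos(v), 0). As functions of (u, v):
  E = r_u · r_u = 17,
  F = r_u · r_v = 0,
  G = r_v · r_v = u^2.
Evaluating at (u, v) = (2, pi/4): E = 17, F = 0, G = 4.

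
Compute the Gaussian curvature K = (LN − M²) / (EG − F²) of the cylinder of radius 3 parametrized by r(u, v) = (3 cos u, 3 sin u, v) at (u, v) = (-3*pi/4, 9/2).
K = 0

Coefficients of the first fundamental form: E = 9, F = 0, G = 1.
Coefficients of the second fundamental form: L = -3, M = 0, N = 0.
Assemble K = (LN − M²)/(EG − F²) = 0. At (u, v) = (-3*pi/4, 9/2): K = 0.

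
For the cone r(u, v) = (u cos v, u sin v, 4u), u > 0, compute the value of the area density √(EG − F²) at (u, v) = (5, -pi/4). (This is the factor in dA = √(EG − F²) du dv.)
√(EG − F²)|_{(5, -pi/4)} = 5*sqrt(17)

E = 17, F = 0, G = u^2, so EG − F² = 17*u^2. Taking the positive square root: √(EG − F²) = sqrt(17)*Abs(u). At (u, v) = (5, -pi/4): 5*sqrt(17).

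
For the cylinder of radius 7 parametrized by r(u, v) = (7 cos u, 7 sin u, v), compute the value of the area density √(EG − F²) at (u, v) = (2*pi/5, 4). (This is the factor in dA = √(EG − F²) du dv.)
√(EG − F²)|_{(2*pi/5, 4)} = 7

E = 49, F = 0, G = 1, so EG − F² = 49. Taking the positive square root: √(EG − F²) = 7. At (u, v) = (2*pi/5, 4): 7.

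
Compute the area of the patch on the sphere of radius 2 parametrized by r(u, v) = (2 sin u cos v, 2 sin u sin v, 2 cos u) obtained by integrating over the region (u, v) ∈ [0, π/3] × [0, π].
Area = 2*pi

Area = ∫∫ √(EG − F²) du dv with √(EG − F²) = 4*Abs(sin(u)). Integrating over [0, π/3] × [0, π] gives 2*pi.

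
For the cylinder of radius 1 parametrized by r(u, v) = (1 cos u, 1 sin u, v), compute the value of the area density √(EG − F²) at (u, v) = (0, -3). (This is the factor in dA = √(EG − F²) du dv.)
√(EG − F²)|_{(0, -3)} = 1

E = 1, F = 0, G = 1, so EG − F² = 1. Taking the positive square root: √(EG − F²) = 1. At (u, v) = (0, -3): 1.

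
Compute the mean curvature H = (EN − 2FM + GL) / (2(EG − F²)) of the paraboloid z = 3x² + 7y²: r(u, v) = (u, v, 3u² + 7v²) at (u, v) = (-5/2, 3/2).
H = 2908*sqrt(667)/444889

With E = 36*u^2 + 1, F = 84*u*v, G = 196*v^2 + 1, L = 6/sqrt(36*u^2 + 196*v^2 + 1), M = 0, N = 14/sqrt(36*u^2 + 196*v^2 + 1), assemble
  H = (EN − 2FM + GL) / (2(EG − F²)) = 2*(126*u^2 + 294*v^2 + 5)/(36*u^2 + 196*v^2 + 1)^(3/2).
At (u, v) = (-5/2, 3/2): H = 2908*sqrt(667)/444889.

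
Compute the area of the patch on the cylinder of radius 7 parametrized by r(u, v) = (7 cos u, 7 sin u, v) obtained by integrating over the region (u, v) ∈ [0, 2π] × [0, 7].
Area = 98*pi

Area = ∫∫ √(EG − F²) du dv with √(EG − F²) = 7. Integrating over [0, 2π] × [0, 7] gives 98*pi.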